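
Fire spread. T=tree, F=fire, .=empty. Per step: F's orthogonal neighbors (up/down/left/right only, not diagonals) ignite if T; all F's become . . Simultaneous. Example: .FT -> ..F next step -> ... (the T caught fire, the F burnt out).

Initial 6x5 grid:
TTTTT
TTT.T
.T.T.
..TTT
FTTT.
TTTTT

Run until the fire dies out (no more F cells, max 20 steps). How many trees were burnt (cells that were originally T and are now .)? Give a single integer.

Answer: 12

Derivation:
Step 1: +2 fires, +1 burnt (F count now 2)
Step 2: +2 fires, +2 burnt (F count now 2)
Step 3: +3 fires, +2 burnt (F count now 3)
Step 4: +2 fires, +3 burnt (F count now 2)
Step 5: +3 fires, +2 burnt (F count now 3)
Step 6: +0 fires, +3 burnt (F count now 0)
Fire out after step 6
Initially T: 22, now '.': 20
Total burnt (originally-T cells now '.'): 12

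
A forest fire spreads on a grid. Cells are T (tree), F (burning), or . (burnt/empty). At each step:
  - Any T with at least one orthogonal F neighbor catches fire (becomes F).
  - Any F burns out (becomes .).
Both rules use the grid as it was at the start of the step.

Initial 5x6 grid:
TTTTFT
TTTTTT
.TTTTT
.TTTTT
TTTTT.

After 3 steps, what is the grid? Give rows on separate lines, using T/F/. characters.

Step 1: 3 trees catch fire, 1 burn out
  TTTF.F
  TTTTFT
  .TTTTT
  .TTTTT
  TTTTT.
Step 2: 4 trees catch fire, 3 burn out
  TTF...
  TTTF.F
  .TTTFT
  .TTTTT
  TTTTT.
Step 3: 5 trees catch fire, 4 burn out
  TF....
  TTF...
  .TTF.F
  .TTTFT
  TTTTT.

TF....
TTF...
.TTF.F
.TTTFT
TTTTT.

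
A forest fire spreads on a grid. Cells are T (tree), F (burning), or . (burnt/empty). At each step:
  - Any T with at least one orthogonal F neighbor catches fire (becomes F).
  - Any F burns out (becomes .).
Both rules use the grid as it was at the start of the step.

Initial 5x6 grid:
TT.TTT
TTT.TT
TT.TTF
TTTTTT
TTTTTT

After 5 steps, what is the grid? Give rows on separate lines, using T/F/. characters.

Step 1: 3 trees catch fire, 1 burn out
  TT.TTT
  TTT.TF
  TT.TF.
  TTTTTF
  TTTTTT
Step 2: 5 trees catch fire, 3 burn out
  TT.TTF
  TTT.F.
  TT.F..
  TTTTF.
  TTTTTF
Step 3: 3 trees catch fire, 5 burn out
  TT.TF.
  TTT...
  TT....
  TTTF..
  TTTTF.
Step 4: 3 trees catch fire, 3 burn out
  TT.F..
  TTT...
  TT....
  TTF...
  TTTF..
Step 5: 2 trees catch fire, 3 burn out
  TT....
  TTT...
  TT....
  TF....
  TTF...

TT....
TTT...
TT....
TF....
TTF...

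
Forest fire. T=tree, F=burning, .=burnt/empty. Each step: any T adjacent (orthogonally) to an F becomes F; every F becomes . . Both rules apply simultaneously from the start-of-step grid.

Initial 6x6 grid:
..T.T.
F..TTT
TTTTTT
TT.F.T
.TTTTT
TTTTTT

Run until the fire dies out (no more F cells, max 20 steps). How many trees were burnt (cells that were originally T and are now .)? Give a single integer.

Answer: 24

Derivation:
Step 1: +3 fires, +2 burnt (F count now 3)
Step 2: +8 fires, +3 burnt (F count now 8)
Step 3: +7 fires, +8 burnt (F count now 7)
Step 4: +5 fires, +7 burnt (F count now 5)
Step 5: +1 fires, +5 burnt (F count now 1)
Step 6: +0 fires, +1 burnt (F count now 0)
Fire out after step 6
Initially T: 25, now '.': 35
Total burnt (originally-T cells now '.'): 24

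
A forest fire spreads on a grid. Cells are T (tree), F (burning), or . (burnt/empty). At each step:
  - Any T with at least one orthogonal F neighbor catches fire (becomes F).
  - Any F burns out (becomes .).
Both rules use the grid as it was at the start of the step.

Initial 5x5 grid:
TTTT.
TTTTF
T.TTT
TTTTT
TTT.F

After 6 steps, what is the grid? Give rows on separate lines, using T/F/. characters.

Step 1: 3 trees catch fire, 2 burn out
  TTTT.
  TTTF.
  T.TTF
  TTTTF
  TTT..
Step 2: 4 trees catch fire, 3 burn out
  TTTF.
  TTF..
  T.TF.
  TTTF.
  TTT..
Step 3: 4 trees catch fire, 4 burn out
  TTF..
  TF...
  T.F..
  TTF..
  TTT..
Step 4: 4 trees catch fire, 4 burn out
  TF...
  F....
  T....
  TF...
  TTF..
Step 5: 4 trees catch fire, 4 burn out
  F....
  .....
  F....
  F....
  TF...
Step 6: 1 trees catch fire, 4 burn out
  .....
  .....
  .....
  .....
  F....

.....
.....
.....
.....
F....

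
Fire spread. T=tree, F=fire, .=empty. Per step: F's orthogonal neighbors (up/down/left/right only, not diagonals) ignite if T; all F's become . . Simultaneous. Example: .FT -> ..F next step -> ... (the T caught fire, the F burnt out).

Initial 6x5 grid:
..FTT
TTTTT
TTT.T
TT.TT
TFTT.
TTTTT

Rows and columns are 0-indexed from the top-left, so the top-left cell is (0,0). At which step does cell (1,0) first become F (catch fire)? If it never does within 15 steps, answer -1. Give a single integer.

Step 1: cell (1,0)='T' (+6 fires, +2 burnt)
Step 2: cell (1,0)='T' (+9 fires, +6 burnt)
Step 3: cell (1,0)='F' (+5 fires, +9 burnt)
  -> target ignites at step 3
Step 4: cell (1,0)='.' (+3 fires, +5 burnt)
Step 5: cell (1,0)='.' (+0 fires, +3 burnt)
  fire out at step 5

3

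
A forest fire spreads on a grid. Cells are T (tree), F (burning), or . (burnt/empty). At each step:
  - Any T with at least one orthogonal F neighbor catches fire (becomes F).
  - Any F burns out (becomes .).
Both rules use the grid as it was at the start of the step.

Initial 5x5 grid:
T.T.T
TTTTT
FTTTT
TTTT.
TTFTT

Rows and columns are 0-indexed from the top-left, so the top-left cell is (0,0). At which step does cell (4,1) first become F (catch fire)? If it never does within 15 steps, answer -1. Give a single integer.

Step 1: cell (4,1)='F' (+6 fires, +2 burnt)
  -> target ignites at step 1
Step 2: cell (4,1)='.' (+7 fires, +6 burnt)
Step 3: cell (4,1)='.' (+2 fires, +7 burnt)
Step 4: cell (4,1)='.' (+3 fires, +2 burnt)
Step 5: cell (4,1)='.' (+1 fires, +3 burnt)
Step 6: cell (4,1)='.' (+1 fires, +1 burnt)
Step 7: cell (4,1)='.' (+0 fires, +1 burnt)
  fire out at step 7

1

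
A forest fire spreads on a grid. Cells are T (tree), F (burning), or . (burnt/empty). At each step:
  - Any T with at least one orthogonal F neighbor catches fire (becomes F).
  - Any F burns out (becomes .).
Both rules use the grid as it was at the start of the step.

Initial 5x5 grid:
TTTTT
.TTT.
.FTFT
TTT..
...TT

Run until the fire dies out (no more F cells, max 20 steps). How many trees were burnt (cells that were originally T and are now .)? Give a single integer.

Answer: 13

Derivation:
Step 1: +5 fires, +2 burnt (F count now 5)
Step 2: +5 fires, +5 burnt (F count now 5)
Step 3: +3 fires, +5 burnt (F count now 3)
Step 4: +0 fires, +3 burnt (F count now 0)
Fire out after step 4
Initially T: 15, now '.': 23
Total burnt (originally-T cells now '.'): 13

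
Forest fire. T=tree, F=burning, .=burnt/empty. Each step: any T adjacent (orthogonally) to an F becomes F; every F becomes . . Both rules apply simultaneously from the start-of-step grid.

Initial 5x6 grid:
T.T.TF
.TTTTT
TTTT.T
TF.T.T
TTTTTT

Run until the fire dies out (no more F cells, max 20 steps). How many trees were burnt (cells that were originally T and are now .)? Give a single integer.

Answer: 21

Derivation:
Step 1: +5 fires, +2 burnt (F count now 5)
Step 2: +7 fires, +5 burnt (F count now 7)
Step 3: +5 fires, +7 burnt (F count now 5)
Step 4: +4 fires, +5 burnt (F count now 4)
Step 5: +0 fires, +4 burnt (F count now 0)
Fire out after step 5
Initially T: 22, now '.': 29
Total burnt (originally-T cells now '.'): 21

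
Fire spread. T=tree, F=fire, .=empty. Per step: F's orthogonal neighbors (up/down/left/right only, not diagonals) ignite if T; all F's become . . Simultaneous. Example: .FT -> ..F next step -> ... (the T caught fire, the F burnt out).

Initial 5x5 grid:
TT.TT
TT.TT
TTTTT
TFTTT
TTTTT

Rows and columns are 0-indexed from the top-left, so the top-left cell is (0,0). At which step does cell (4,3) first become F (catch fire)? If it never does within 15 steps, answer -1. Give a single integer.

Step 1: cell (4,3)='T' (+4 fires, +1 burnt)
Step 2: cell (4,3)='T' (+6 fires, +4 burnt)
Step 3: cell (4,3)='F' (+5 fires, +6 burnt)
  -> target ignites at step 3
Step 4: cell (4,3)='.' (+4 fires, +5 burnt)
Step 5: cell (4,3)='.' (+2 fires, +4 burnt)
Step 6: cell (4,3)='.' (+1 fires, +2 burnt)
Step 7: cell (4,3)='.' (+0 fires, +1 burnt)
  fire out at step 7

3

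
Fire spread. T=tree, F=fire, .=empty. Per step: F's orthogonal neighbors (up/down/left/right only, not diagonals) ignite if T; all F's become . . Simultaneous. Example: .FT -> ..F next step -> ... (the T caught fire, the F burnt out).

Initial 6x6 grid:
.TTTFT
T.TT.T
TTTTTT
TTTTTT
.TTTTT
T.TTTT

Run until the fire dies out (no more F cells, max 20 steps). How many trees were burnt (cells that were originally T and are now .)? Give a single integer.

Step 1: +2 fires, +1 burnt (F count now 2)
Step 2: +3 fires, +2 burnt (F count now 3)
Step 3: +4 fires, +3 burnt (F count now 4)
Step 4: +4 fires, +4 burnt (F count now 4)
Step 5: +5 fires, +4 burnt (F count now 5)
Step 6: +6 fires, +5 burnt (F count now 6)
Step 7: +5 fires, +6 burnt (F count now 5)
Step 8: +0 fires, +5 burnt (F count now 0)
Fire out after step 8
Initially T: 30, now '.': 35
Total burnt (originally-T cells now '.'): 29

Answer: 29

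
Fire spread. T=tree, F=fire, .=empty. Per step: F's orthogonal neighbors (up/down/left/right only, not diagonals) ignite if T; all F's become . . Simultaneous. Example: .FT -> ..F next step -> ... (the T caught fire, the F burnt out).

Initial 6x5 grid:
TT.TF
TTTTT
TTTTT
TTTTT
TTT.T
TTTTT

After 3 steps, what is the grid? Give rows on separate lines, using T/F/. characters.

Step 1: 2 trees catch fire, 1 burn out
  TT.F.
  TTTTF
  TTTTT
  TTTTT
  TTT.T
  TTTTT
Step 2: 2 trees catch fire, 2 burn out
  TT...
  TTTF.
  TTTTF
  TTTTT
  TTT.T
  TTTTT
Step 3: 3 trees catch fire, 2 burn out
  TT...
  TTF..
  TTTF.
  TTTTF
  TTT.T
  TTTTT

TT...
TTF..
TTTF.
TTTTF
TTT.T
TTTTT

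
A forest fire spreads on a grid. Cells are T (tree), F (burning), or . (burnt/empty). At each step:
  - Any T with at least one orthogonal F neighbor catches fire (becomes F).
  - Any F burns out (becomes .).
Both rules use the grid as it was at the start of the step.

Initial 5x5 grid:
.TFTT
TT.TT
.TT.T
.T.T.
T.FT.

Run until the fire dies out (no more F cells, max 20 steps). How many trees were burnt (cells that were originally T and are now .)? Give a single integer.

Step 1: +3 fires, +2 burnt (F count now 3)
Step 2: +4 fires, +3 burnt (F count now 4)
Step 3: +3 fires, +4 burnt (F count now 3)
Step 4: +3 fires, +3 burnt (F count now 3)
Step 5: +0 fires, +3 burnt (F count now 0)
Fire out after step 5
Initially T: 14, now '.': 24
Total burnt (originally-T cells now '.'): 13

Answer: 13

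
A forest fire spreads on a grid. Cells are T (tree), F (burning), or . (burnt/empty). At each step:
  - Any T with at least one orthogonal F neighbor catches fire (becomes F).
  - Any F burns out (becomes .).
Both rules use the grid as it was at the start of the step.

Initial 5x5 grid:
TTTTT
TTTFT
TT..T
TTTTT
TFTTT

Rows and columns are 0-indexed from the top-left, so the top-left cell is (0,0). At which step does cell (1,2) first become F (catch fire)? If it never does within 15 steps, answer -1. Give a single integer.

Step 1: cell (1,2)='F' (+6 fires, +2 burnt)
  -> target ignites at step 1
Step 2: cell (1,2)='.' (+8 fires, +6 burnt)
Step 3: cell (1,2)='.' (+6 fires, +8 burnt)
Step 4: cell (1,2)='.' (+1 fires, +6 burnt)
Step 5: cell (1,2)='.' (+0 fires, +1 burnt)
  fire out at step 5

1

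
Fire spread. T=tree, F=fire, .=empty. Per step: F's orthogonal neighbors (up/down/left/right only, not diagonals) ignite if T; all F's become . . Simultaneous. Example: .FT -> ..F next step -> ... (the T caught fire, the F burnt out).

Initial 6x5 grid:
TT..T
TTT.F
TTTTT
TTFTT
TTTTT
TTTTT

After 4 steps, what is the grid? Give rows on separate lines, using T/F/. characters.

Step 1: 6 trees catch fire, 2 burn out
  TT..F
  TTT..
  TTFTF
  TF.FT
  TTFTT
  TTTTT
Step 2: 8 trees catch fire, 6 burn out
  TT...
  TTF..
  TF.F.
  F...F
  TF.FT
  TTFTT
Step 3: 6 trees catch fire, 8 burn out
  TT...
  TF...
  F....
  .....
  F...F
  TF.FT
Step 4: 4 trees catch fire, 6 burn out
  TF...
  F....
  .....
  .....
  .....
  F...F

TF...
F....
.....
.....
.....
F...F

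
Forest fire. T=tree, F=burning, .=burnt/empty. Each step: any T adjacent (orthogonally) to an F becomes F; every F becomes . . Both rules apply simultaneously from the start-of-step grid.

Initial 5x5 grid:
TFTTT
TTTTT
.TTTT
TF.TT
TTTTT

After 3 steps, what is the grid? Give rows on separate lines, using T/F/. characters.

Step 1: 6 trees catch fire, 2 burn out
  F.FTT
  TFTTT
  .FTTT
  F..TT
  TFTTT
Step 2: 6 trees catch fire, 6 burn out
  ...FT
  F.FTT
  ..FTT
  ...TT
  F.FTT
Step 3: 4 trees catch fire, 6 burn out
  ....F
  ...FT
  ...FT
  ...TT
  ...FT

....F
...FT
...FT
...TT
...FT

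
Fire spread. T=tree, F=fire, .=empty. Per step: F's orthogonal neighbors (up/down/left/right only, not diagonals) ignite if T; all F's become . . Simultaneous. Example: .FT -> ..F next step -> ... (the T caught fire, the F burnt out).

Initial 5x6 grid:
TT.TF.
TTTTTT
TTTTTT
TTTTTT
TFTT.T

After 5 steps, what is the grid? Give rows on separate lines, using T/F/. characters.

Step 1: 5 trees catch fire, 2 burn out
  TT.F..
  TTTTFT
  TTTTTT
  TFTTTT
  F.FT.T
Step 2: 7 trees catch fire, 5 burn out
  TT....
  TTTF.F
  TFTTFT
  F.FTTT
  ...F.T
Step 3: 8 trees catch fire, 7 burn out
  TT....
  TFF...
  F.FF.F
  ...FFT
  .....T
Step 4: 3 trees catch fire, 8 burn out
  TF....
  F.....
  ......
  .....F
  .....T
Step 5: 2 trees catch fire, 3 burn out
  F.....
  ......
  ......
  ......
  .....F

F.....
......
......
......
.....F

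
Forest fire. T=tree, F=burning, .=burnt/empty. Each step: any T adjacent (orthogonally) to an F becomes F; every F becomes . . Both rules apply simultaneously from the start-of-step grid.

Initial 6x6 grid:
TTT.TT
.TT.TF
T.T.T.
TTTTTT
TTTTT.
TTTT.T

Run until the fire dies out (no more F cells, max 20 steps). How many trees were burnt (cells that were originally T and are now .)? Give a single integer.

Answer: 26

Derivation:
Step 1: +2 fires, +1 burnt (F count now 2)
Step 2: +2 fires, +2 burnt (F count now 2)
Step 3: +1 fires, +2 burnt (F count now 1)
Step 4: +3 fires, +1 burnt (F count now 3)
Step 5: +2 fires, +3 burnt (F count now 2)
Step 6: +4 fires, +2 burnt (F count now 4)
Step 7: +4 fires, +4 burnt (F count now 4)
Step 8: +5 fires, +4 burnt (F count now 5)
Step 9: +2 fires, +5 burnt (F count now 2)
Step 10: +1 fires, +2 burnt (F count now 1)
Step 11: +0 fires, +1 burnt (F count now 0)
Fire out after step 11
Initially T: 27, now '.': 35
Total burnt (originally-T cells now '.'): 26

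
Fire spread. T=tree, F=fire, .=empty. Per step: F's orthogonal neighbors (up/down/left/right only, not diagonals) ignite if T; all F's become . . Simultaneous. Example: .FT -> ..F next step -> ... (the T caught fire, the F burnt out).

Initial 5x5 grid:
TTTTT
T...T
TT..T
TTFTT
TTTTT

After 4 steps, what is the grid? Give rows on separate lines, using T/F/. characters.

Step 1: 3 trees catch fire, 1 burn out
  TTTTT
  T...T
  TT..T
  TF.FT
  TTFTT
Step 2: 5 trees catch fire, 3 burn out
  TTTTT
  T...T
  TF..T
  F...F
  TF.FT
Step 3: 4 trees catch fire, 5 burn out
  TTTTT
  T...T
  F...F
  .....
  F...F
Step 4: 2 trees catch fire, 4 burn out
  TTTTT
  F...F
  .....
  .....
  .....

TTTTT
F...F
.....
.....
.....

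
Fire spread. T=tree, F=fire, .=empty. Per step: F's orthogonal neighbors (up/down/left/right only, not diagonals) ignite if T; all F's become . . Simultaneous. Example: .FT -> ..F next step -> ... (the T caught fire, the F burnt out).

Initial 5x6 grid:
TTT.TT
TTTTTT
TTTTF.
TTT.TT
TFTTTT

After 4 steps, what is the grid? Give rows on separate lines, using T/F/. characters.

Step 1: 6 trees catch fire, 2 burn out
  TTT.TT
  TTTTFT
  TTTF..
  TFT.FT
  F.FTTT
Step 2: 10 trees catch fire, 6 burn out
  TTT.FT
  TTTF.F
  TFF...
  F.F..F
  ...FFT
Step 3: 5 trees catch fire, 10 burn out
  TTT..F
  TFF...
  F.....
  ......
  .....F
Step 4: 3 trees catch fire, 5 burn out
  TFF...
  F.....
  ......
  ......
  ......

TFF...
F.....
......
......
......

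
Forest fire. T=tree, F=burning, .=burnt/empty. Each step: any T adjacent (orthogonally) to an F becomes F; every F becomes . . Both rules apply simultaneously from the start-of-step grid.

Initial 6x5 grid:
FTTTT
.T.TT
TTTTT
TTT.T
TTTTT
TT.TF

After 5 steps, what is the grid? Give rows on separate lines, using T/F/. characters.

Step 1: 3 trees catch fire, 2 burn out
  .FTTT
  .T.TT
  TTTTT
  TTT.T
  TTTTF
  TT.F.
Step 2: 4 trees catch fire, 3 burn out
  ..FTT
  .F.TT
  TTTTT
  TTT.F
  TTTF.
  TT...
Step 3: 4 trees catch fire, 4 burn out
  ...FT
  ...TT
  TFTTF
  TTT..
  TTF..
  TT...
Step 4: 9 trees catch fire, 4 burn out
  ....F
  ...FF
  F.FF.
  TFF..
  TF...
  TT...
Step 5: 3 trees catch fire, 9 burn out
  .....
  .....
  .....
  F....
  F....
  TF...

.....
.....
.....
F....
F....
TF...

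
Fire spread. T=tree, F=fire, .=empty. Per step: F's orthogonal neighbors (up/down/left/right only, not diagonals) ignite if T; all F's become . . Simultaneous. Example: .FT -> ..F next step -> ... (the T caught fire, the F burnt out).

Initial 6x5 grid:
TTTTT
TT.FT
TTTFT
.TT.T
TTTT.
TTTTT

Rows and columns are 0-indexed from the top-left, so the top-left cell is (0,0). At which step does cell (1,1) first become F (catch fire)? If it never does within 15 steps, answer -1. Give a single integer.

Step 1: cell (1,1)='T' (+4 fires, +2 burnt)
Step 2: cell (1,1)='T' (+5 fires, +4 burnt)
Step 3: cell (1,1)='F' (+5 fires, +5 burnt)
  -> target ignites at step 3
Step 4: cell (1,1)='.' (+5 fires, +5 burnt)
Step 5: cell (1,1)='.' (+3 fires, +5 burnt)
Step 6: cell (1,1)='.' (+2 fires, +3 burnt)
Step 7: cell (1,1)='.' (+0 fires, +2 burnt)
  fire out at step 7

3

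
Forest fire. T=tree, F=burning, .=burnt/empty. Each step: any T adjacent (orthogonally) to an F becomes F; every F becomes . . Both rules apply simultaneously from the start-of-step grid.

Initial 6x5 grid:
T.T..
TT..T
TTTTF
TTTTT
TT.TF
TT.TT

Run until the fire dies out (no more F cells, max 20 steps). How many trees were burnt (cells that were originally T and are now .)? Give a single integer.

Answer: 20

Derivation:
Step 1: +5 fires, +2 burnt (F count now 5)
Step 2: +3 fires, +5 burnt (F count now 3)
Step 3: +2 fires, +3 burnt (F count now 2)
Step 4: +3 fires, +2 burnt (F count now 3)
Step 5: +3 fires, +3 burnt (F count now 3)
Step 6: +3 fires, +3 burnt (F count now 3)
Step 7: +1 fires, +3 burnt (F count now 1)
Step 8: +0 fires, +1 burnt (F count now 0)
Fire out after step 8
Initially T: 21, now '.': 29
Total burnt (originally-T cells now '.'): 20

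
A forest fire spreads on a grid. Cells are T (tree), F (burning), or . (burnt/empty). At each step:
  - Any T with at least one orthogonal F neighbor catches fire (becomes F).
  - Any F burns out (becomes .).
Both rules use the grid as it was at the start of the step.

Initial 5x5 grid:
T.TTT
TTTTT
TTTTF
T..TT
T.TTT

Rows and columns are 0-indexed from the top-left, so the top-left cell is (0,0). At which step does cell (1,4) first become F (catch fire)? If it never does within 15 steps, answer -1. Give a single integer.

Step 1: cell (1,4)='F' (+3 fires, +1 burnt)
  -> target ignites at step 1
Step 2: cell (1,4)='.' (+5 fires, +3 burnt)
Step 3: cell (1,4)='.' (+4 fires, +5 burnt)
Step 4: cell (1,4)='.' (+4 fires, +4 burnt)
Step 5: cell (1,4)='.' (+2 fires, +4 burnt)
Step 6: cell (1,4)='.' (+2 fires, +2 burnt)
Step 7: cell (1,4)='.' (+0 fires, +2 burnt)
  fire out at step 7

1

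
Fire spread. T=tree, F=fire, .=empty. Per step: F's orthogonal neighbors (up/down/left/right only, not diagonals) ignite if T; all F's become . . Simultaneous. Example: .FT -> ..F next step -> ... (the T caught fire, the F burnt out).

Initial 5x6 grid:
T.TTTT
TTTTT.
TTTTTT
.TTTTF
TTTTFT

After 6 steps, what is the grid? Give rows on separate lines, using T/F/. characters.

Step 1: 4 trees catch fire, 2 burn out
  T.TTTT
  TTTTT.
  TTTTTF
  .TTTF.
  TTTF.F
Step 2: 3 trees catch fire, 4 burn out
  T.TTTT
  TTTTT.
  TTTTF.
  .TTF..
  TTF...
Step 3: 4 trees catch fire, 3 burn out
  T.TTTT
  TTTTF.
  TTTF..
  .TF...
  TF....
Step 4: 5 trees catch fire, 4 burn out
  T.TTFT
  TTTF..
  TTF...
  .F....
  F.....
Step 5: 4 trees catch fire, 5 burn out
  T.TF.F
  TTF...
  TF....
  ......
  ......
Step 6: 3 trees catch fire, 4 burn out
  T.F...
  TF....
  F.....
  ......
  ......

T.F...
TF....
F.....
......
......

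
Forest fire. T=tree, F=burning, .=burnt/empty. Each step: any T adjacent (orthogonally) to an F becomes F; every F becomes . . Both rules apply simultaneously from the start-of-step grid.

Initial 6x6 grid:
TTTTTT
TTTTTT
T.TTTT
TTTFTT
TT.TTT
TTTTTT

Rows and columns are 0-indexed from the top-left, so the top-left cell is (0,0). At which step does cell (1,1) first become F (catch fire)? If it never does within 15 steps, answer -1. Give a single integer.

Step 1: cell (1,1)='T' (+4 fires, +1 burnt)
Step 2: cell (1,1)='T' (+7 fires, +4 burnt)
Step 3: cell (1,1)='T' (+9 fires, +7 burnt)
Step 4: cell (1,1)='F' (+8 fires, +9 burnt)
  -> target ignites at step 4
Step 5: cell (1,1)='.' (+4 fires, +8 burnt)
Step 6: cell (1,1)='.' (+1 fires, +4 burnt)
Step 7: cell (1,1)='.' (+0 fires, +1 burnt)
  fire out at step 7

4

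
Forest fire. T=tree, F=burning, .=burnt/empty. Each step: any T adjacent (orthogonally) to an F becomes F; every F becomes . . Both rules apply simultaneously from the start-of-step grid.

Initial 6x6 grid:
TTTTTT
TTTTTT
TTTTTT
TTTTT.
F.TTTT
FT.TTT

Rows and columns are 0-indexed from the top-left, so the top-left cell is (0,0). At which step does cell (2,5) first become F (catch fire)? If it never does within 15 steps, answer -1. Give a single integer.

Step 1: cell (2,5)='T' (+2 fires, +2 burnt)
Step 2: cell (2,5)='T' (+2 fires, +2 burnt)
Step 3: cell (2,5)='T' (+3 fires, +2 burnt)
Step 4: cell (2,5)='T' (+5 fires, +3 burnt)
Step 5: cell (2,5)='T' (+5 fires, +5 burnt)
Step 6: cell (2,5)='T' (+5 fires, +5 burnt)
Step 7: cell (2,5)='F' (+5 fires, +5 burnt)
  -> target ignites at step 7
Step 8: cell (2,5)='.' (+3 fires, +5 burnt)
Step 9: cell (2,5)='.' (+1 fires, +3 burnt)
Step 10: cell (2,5)='.' (+0 fires, +1 burnt)
  fire out at step 10

7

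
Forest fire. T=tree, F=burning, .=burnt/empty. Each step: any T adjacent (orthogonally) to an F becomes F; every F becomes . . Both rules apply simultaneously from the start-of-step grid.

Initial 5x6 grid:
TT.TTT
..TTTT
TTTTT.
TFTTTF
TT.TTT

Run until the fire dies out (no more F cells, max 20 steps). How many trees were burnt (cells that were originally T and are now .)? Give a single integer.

Answer: 21

Derivation:
Step 1: +6 fires, +2 burnt (F count now 6)
Step 2: +6 fires, +6 burnt (F count now 6)
Step 3: +4 fires, +6 burnt (F count now 4)
Step 4: +3 fires, +4 burnt (F count now 3)
Step 5: +2 fires, +3 burnt (F count now 2)
Step 6: +0 fires, +2 burnt (F count now 0)
Fire out after step 6
Initially T: 23, now '.': 28
Total burnt (originally-T cells now '.'): 21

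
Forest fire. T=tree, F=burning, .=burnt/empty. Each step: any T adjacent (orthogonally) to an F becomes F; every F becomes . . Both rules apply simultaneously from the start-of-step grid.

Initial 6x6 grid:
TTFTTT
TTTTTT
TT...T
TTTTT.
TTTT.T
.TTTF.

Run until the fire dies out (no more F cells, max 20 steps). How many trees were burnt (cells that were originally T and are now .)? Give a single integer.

Answer: 26

Derivation:
Step 1: +4 fires, +2 burnt (F count now 4)
Step 2: +6 fires, +4 burnt (F count now 6)
Step 3: +7 fires, +6 burnt (F count now 7)
Step 4: +6 fires, +7 burnt (F count now 6)
Step 5: +3 fires, +6 burnt (F count now 3)
Step 6: +0 fires, +3 burnt (F count now 0)
Fire out after step 6
Initially T: 27, now '.': 35
Total burnt (originally-T cells now '.'): 26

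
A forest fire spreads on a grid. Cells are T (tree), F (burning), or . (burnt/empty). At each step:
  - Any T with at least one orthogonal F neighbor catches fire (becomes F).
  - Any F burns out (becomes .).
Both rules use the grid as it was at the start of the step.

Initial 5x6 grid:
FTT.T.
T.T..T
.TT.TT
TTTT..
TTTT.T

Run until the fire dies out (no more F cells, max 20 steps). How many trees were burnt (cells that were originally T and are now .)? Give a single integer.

Step 1: +2 fires, +1 burnt (F count now 2)
Step 2: +1 fires, +2 burnt (F count now 1)
Step 3: +1 fires, +1 burnt (F count now 1)
Step 4: +1 fires, +1 burnt (F count now 1)
Step 5: +2 fires, +1 burnt (F count now 2)
Step 6: +3 fires, +2 burnt (F count now 3)
Step 7: +3 fires, +3 burnt (F count now 3)
Step 8: +1 fires, +3 burnt (F count now 1)
Step 9: +0 fires, +1 burnt (F count now 0)
Fire out after step 9
Initially T: 19, now '.': 25
Total burnt (originally-T cells now '.'): 14

Answer: 14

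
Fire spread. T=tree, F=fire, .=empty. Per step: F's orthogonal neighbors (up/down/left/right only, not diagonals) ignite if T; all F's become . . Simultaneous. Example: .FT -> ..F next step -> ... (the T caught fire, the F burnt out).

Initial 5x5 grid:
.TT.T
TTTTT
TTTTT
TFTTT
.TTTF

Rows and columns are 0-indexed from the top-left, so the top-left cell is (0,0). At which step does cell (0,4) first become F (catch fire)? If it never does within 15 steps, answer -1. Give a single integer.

Step 1: cell (0,4)='T' (+6 fires, +2 burnt)
Step 2: cell (0,4)='T' (+6 fires, +6 burnt)
Step 3: cell (0,4)='T' (+5 fires, +6 burnt)
Step 4: cell (0,4)='F' (+3 fires, +5 burnt)
  -> target ignites at step 4
Step 5: cell (0,4)='.' (+0 fires, +3 burnt)
  fire out at step 5

4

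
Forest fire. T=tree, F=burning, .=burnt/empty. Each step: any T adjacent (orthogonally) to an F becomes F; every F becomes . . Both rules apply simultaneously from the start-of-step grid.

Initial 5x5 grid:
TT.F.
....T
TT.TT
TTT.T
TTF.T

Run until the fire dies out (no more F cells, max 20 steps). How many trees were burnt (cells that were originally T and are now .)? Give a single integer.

Answer: 7

Derivation:
Step 1: +2 fires, +2 burnt (F count now 2)
Step 2: +2 fires, +2 burnt (F count now 2)
Step 3: +2 fires, +2 burnt (F count now 2)
Step 4: +1 fires, +2 burnt (F count now 1)
Step 5: +0 fires, +1 burnt (F count now 0)
Fire out after step 5
Initially T: 14, now '.': 18
Total burnt (originally-T cells now '.'): 7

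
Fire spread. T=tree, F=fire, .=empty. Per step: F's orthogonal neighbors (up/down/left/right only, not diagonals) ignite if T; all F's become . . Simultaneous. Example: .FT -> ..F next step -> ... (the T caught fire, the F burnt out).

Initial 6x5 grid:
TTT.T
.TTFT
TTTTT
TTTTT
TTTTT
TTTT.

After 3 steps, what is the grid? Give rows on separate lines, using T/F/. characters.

Step 1: 3 trees catch fire, 1 burn out
  TTT.T
  .TF.F
  TTTFT
  TTTTT
  TTTTT
  TTTT.
Step 2: 6 trees catch fire, 3 burn out
  TTF.F
  .F...
  TTF.F
  TTTFT
  TTTTT
  TTTT.
Step 3: 5 trees catch fire, 6 burn out
  TF...
  .....
  TF...
  TTF.F
  TTTFT
  TTTT.

TF...
.....
TF...
TTF.F
TTTFT
TTTT.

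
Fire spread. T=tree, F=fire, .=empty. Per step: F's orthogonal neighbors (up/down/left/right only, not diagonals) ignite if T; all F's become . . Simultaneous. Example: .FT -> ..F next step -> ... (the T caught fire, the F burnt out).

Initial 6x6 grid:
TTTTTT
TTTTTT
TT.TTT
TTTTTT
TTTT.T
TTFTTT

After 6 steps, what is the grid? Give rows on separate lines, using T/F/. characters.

Step 1: 3 trees catch fire, 1 burn out
  TTTTTT
  TTTTTT
  TT.TTT
  TTTTTT
  TTFT.T
  TF.FTT
Step 2: 5 trees catch fire, 3 burn out
  TTTTTT
  TTTTTT
  TT.TTT
  TTFTTT
  TF.F.T
  F...FT
Step 3: 4 trees catch fire, 5 burn out
  TTTTTT
  TTTTTT
  TT.TTT
  TF.FTT
  F....T
  .....F
Step 4: 5 trees catch fire, 4 burn out
  TTTTTT
  TTTTTT
  TF.FTT
  F...FT
  .....F
  ......
Step 5: 5 trees catch fire, 5 burn out
  TTTTTT
  TFTFTT
  F...FT
  .....F
  ......
  ......
Step 6: 6 trees catch fire, 5 burn out
  TFTFTT
  F.F.FT
  .....F
  ......
  ......
  ......

TFTFTT
F.F.FT
.....F
......
......
......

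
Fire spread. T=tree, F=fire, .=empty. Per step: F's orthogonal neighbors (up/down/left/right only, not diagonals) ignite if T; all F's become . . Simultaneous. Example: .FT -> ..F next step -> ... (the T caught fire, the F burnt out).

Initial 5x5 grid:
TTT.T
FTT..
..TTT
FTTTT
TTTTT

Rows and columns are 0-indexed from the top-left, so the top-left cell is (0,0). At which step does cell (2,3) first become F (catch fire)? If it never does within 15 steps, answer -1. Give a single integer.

Step 1: cell (2,3)='T' (+4 fires, +2 burnt)
Step 2: cell (2,3)='T' (+4 fires, +4 burnt)
Step 3: cell (2,3)='T' (+4 fires, +4 burnt)
Step 4: cell (2,3)='F' (+3 fires, +4 burnt)
  -> target ignites at step 4
Step 5: cell (2,3)='.' (+2 fires, +3 burnt)
Step 6: cell (2,3)='.' (+0 fires, +2 burnt)
  fire out at step 6

4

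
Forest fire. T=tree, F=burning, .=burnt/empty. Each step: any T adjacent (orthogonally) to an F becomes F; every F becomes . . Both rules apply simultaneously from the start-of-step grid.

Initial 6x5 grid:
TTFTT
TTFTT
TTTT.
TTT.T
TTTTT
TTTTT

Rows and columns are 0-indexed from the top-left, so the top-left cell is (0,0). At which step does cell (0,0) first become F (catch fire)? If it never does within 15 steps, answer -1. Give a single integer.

Step 1: cell (0,0)='T' (+5 fires, +2 burnt)
Step 2: cell (0,0)='F' (+7 fires, +5 burnt)
  -> target ignites at step 2
Step 3: cell (0,0)='.' (+3 fires, +7 burnt)
Step 4: cell (0,0)='.' (+4 fires, +3 burnt)
Step 5: cell (0,0)='.' (+4 fires, +4 burnt)
Step 6: cell (0,0)='.' (+3 fires, +4 burnt)
Step 7: cell (0,0)='.' (+0 fires, +3 burnt)
  fire out at step 7

2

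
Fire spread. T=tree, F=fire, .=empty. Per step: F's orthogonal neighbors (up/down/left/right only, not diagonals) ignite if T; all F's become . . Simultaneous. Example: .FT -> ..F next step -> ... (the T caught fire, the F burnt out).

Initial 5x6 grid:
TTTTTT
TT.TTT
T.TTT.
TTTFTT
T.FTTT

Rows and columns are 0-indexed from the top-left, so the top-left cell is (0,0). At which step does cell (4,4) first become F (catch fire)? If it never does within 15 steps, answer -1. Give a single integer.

Step 1: cell (4,4)='T' (+4 fires, +2 burnt)
Step 2: cell (4,4)='F' (+6 fires, +4 burnt)
  -> target ignites at step 2
Step 3: cell (4,4)='.' (+4 fires, +6 burnt)
Step 4: cell (4,4)='.' (+5 fires, +4 burnt)
Step 5: cell (4,4)='.' (+3 fires, +5 burnt)
Step 6: cell (4,4)='.' (+2 fires, +3 burnt)
Step 7: cell (4,4)='.' (+0 fires, +2 burnt)
  fire out at step 7

2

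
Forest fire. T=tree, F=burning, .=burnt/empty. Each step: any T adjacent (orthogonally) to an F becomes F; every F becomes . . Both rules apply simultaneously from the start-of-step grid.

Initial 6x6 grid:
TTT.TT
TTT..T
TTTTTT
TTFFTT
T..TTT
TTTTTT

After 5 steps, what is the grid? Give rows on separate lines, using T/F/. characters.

Step 1: 5 trees catch fire, 2 burn out
  TTT.TT
  TTT..T
  TTFFTT
  TF..FT
  T..FTT
  TTTTTT
Step 2: 7 trees catch fire, 5 burn out
  TTT.TT
  TTF..T
  TF..FT
  F....F
  T...FT
  TTTFTT
Step 3: 8 trees catch fire, 7 burn out
  TTF.TT
  TF...T
  F....F
  ......
  F....F
  TTF.FT
Step 4: 6 trees catch fire, 8 burn out
  TF..TT
  F....F
  ......
  ......
  ......
  FF...F
Step 5: 2 trees catch fire, 6 burn out
  F...TF
  ......
  ......
  ......
  ......
  ......

F...TF
......
......
......
......
......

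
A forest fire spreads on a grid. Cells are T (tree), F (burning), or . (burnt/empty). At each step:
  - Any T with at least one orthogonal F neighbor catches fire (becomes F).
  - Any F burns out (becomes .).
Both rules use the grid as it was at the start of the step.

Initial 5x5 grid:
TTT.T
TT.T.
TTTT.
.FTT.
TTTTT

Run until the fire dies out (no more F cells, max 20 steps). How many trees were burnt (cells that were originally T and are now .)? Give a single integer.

Answer: 17

Derivation:
Step 1: +3 fires, +1 burnt (F count now 3)
Step 2: +6 fires, +3 burnt (F count now 6)
Step 3: +4 fires, +6 burnt (F count now 4)
Step 4: +4 fires, +4 burnt (F count now 4)
Step 5: +0 fires, +4 burnt (F count now 0)
Fire out after step 5
Initially T: 18, now '.': 24
Total burnt (originally-T cells now '.'): 17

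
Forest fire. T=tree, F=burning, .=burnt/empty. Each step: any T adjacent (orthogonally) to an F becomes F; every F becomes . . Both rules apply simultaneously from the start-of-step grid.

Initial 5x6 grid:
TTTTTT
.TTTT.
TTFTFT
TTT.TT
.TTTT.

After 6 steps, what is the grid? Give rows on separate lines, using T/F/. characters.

Step 1: 7 trees catch fire, 2 burn out
  TTTTTT
  .TFTF.
  TF.F.F
  TTF.FT
  .TTTT.
Step 2: 9 trees catch fire, 7 burn out
  TTFTFT
  .F.F..
  F.....
  TF...F
  .TFTF.
Step 3: 6 trees catch fire, 9 burn out
  TF.F.F
  ......
  ......
  F.....
  .F.F..
Step 4: 1 trees catch fire, 6 burn out
  F.....
  ......
  ......
  ......
  ......
Step 5: 0 trees catch fire, 1 burn out
  ......
  ......
  ......
  ......
  ......
Step 6: 0 trees catch fire, 0 burn out
  ......
  ......
  ......
  ......
  ......

......
......
......
......
......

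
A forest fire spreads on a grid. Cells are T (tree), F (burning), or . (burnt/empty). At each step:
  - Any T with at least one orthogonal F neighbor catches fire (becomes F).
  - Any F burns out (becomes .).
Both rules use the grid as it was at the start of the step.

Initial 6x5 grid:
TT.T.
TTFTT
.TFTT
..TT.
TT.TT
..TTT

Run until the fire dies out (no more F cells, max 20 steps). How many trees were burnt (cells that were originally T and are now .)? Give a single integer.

Step 1: +5 fires, +2 burnt (F count now 5)
Step 2: +6 fires, +5 burnt (F count now 6)
Step 3: +2 fires, +6 burnt (F count now 2)
Step 4: +2 fires, +2 burnt (F count now 2)
Step 5: +2 fires, +2 burnt (F count now 2)
Step 6: +0 fires, +2 burnt (F count now 0)
Fire out after step 6
Initially T: 19, now '.': 28
Total burnt (originally-T cells now '.'): 17

Answer: 17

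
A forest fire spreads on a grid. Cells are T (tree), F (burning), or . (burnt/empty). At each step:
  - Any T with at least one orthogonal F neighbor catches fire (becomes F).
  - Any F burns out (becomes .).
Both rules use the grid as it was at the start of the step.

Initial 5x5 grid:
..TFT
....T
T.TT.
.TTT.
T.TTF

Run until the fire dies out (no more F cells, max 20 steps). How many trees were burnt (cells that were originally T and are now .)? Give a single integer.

Step 1: +3 fires, +2 burnt (F count now 3)
Step 2: +3 fires, +3 burnt (F count now 3)
Step 3: +2 fires, +3 burnt (F count now 2)
Step 4: +2 fires, +2 burnt (F count now 2)
Step 5: +0 fires, +2 burnt (F count now 0)
Fire out after step 5
Initially T: 12, now '.': 23
Total burnt (originally-T cells now '.'): 10

Answer: 10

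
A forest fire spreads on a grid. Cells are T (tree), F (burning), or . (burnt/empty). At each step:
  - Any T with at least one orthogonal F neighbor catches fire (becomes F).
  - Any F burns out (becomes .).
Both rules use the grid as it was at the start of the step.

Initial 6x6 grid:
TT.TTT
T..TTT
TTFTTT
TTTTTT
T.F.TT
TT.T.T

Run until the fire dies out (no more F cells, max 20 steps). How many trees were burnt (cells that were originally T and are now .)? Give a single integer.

Step 1: +3 fires, +2 burnt (F count now 3)
Step 2: +5 fires, +3 burnt (F count now 5)
Step 3: +6 fires, +5 burnt (F count now 6)
Step 4: +6 fires, +6 burnt (F count now 6)
Step 5: +4 fires, +6 burnt (F count now 4)
Step 6: +2 fires, +4 burnt (F count now 2)
Step 7: +0 fires, +2 burnt (F count now 0)
Fire out after step 7
Initially T: 27, now '.': 35
Total burnt (originally-T cells now '.'): 26

Answer: 26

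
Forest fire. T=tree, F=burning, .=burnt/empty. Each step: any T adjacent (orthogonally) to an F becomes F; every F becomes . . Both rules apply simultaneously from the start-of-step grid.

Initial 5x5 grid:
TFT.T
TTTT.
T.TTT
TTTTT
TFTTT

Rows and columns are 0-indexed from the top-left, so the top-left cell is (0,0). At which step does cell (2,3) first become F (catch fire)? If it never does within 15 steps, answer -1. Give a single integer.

Step 1: cell (2,3)='T' (+6 fires, +2 burnt)
Step 2: cell (2,3)='T' (+5 fires, +6 burnt)
Step 3: cell (2,3)='T' (+5 fires, +5 burnt)
Step 4: cell (2,3)='F' (+2 fires, +5 burnt)
  -> target ignites at step 4
Step 5: cell (2,3)='.' (+1 fires, +2 burnt)
Step 6: cell (2,3)='.' (+0 fires, +1 burnt)
  fire out at step 6

4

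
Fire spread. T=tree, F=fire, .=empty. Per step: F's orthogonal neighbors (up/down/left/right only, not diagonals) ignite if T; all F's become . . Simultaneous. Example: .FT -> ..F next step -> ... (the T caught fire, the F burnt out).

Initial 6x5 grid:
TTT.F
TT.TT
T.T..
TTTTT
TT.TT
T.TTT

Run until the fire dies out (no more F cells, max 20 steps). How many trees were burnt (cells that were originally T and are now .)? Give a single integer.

Step 1: +1 fires, +1 burnt (F count now 1)
Step 2: +1 fires, +1 burnt (F count now 1)
Step 3: +0 fires, +1 burnt (F count now 0)
Fire out after step 3
Initially T: 22, now '.': 10
Total burnt (originally-T cells now '.'): 2

Answer: 2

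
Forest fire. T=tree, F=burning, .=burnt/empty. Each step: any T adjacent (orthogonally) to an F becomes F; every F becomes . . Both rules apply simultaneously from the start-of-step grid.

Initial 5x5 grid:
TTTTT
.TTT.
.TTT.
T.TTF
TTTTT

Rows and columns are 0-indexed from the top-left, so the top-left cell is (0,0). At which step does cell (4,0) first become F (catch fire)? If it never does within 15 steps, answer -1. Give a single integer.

Step 1: cell (4,0)='T' (+2 fires, +1 burnt)
Step 2: cell (4,0)='T' (+3 fires, +2 burnt)
Step 3: cell (4,0)='T' (+3 fires, +3 burnt)
Step 4: cell (4,0)='T' (+4 fires, +3 burnt)
Step 5: cell (4,0)='F' (+4 fires, +4 burnt)
  -> target ignites at step 5
Step 6: cell (4,0)='.' (+2 fires, +4 burnt)
Step 7: cell (4,0)='.' (+1 fires, +2 burnt)
Step 8: cell (4,0)='.' (+0 fires, +1 burnt)
  fire out at step 8

5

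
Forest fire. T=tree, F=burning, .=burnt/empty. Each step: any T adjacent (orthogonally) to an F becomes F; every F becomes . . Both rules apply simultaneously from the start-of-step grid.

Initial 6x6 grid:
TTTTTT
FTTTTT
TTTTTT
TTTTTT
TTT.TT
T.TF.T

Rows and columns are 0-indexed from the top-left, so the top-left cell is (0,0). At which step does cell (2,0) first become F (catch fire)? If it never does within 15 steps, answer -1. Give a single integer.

Step 1: cell (2,0)='F' (+4 fires, +2 burnt)
  -> target ignites at step 1
Step 2: cell (2,0)='.' (+5 fires, +4 burnt)
Step 3: cell (2,0)='.' (+7 fires, +5 burnt)
Step 4: cell (2,0)='.' (+5 fires, +7 burnt)
Step 5: cell (2,0)='.' (+4 fires, +5 burnt)
Step 6: cell (2,0)='.' (+4 fires, +4 burnt)
Step 7: cell (2,0)='.' (+1 fires, +4 burnt)
Step 8: cell (2,0)='.' (+1 fires, +1 burnt)
Step 9: cell (2,0)='.' (+0 fires, +1 burnt)
  fire out at step 9

1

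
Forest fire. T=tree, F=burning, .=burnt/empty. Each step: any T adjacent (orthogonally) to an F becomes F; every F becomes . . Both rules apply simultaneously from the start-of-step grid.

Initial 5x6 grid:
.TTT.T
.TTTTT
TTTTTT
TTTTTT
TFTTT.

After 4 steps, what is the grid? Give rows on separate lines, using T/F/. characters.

Step 1: 3 trees catch fire, 1 burn out
  .TTT.T
  .TTTTT
  TTTTTT
  TFTTTT
  F.FTT.
Step 2: 4 trees catch fire, 3 burn out
  .TTT.T
  .TTTTT
  TFTTTT
  F.FTTT
  ...FT.
Step 3: 5 trees catch fire, 4 burn out
  .TTT.T
  .FTTTT
  F.FTTT
  ...FTT
  ....F.
Step 4: 4 trees catch fire, 5 burn out
  .FTT.T
  ..FTTT
  ...FTT
  ....FT
  ......

.FTT.T
..FTTT
...FTT
....FT
......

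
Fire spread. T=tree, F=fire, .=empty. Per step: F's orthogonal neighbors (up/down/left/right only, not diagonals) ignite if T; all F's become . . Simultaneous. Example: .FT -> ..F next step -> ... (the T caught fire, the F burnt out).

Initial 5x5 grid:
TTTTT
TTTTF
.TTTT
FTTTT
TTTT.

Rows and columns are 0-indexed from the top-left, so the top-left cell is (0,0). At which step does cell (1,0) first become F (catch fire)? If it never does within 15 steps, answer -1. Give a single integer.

Step 1: cell (1,0)='T' (+5 fires, +2 burnt)
Step 2: cell (1,0)='T' (+7 fires, +5 burnt)
Step 3: cell (1,0)='T' (+5 fires, +7 burnt)
Step 4: cell (1,0)='F' (+3 fires, +5 burnt)
  -> target ignites at step 4
Step 5: cell (1,0)='.' (+1 fires, +3 burnt)
Step 6: cell (1,0)='.' (+0 fires, +1 burnt)
  fire out at step 6

4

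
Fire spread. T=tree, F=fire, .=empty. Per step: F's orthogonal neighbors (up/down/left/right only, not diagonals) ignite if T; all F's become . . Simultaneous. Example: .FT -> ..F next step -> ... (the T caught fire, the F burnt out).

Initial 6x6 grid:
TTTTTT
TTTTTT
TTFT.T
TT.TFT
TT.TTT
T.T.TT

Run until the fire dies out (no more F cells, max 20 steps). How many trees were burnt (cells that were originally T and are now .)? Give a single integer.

Step 1: +6 fires, +2 burnt (F count now 6)
Step 2: +9 fires, +6 burnt (F count now 9)
Step 3: +8 fires, +9 burnt (F count now 8)
Step 4: +4 fires, +8 burnt (F count now 4)
Step 5: +1 fires, +4 burnt (F count now 1)
Step 6: +0 fires, +1 burnt (F count now 0)
Fire out after step 6
Initially T: 29, now '.': 35
Total burnt (originally-T cells now '.'): 28

Answer: 28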